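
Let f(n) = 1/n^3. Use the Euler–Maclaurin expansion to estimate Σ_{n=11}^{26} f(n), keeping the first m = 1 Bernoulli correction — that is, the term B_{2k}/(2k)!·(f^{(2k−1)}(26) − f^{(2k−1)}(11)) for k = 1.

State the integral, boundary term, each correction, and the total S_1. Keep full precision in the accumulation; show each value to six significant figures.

Integral: ∫_11^26 1/x^3 dx = 0.00339259.
Boundary: ½(f(11) + f(26)) = ½(0.000751315 + 5.68958e-05) = 0.000404105.
So far: 0.00379669.
Correction k=1: B_{2}/2! · (f^{(1)}(26) − f^{(1)}(11)) = 1/12 · (-6.56490e-06 − (-0.000204904)) = 1.65283e-05.

S_1 ≈ 0.00381322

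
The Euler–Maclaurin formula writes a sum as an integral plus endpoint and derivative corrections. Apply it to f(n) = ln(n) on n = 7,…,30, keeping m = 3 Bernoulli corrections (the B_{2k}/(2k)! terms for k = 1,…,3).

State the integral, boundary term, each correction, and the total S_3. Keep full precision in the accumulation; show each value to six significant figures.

S_3 ≈ 68.0790

∫_7^30 ln(x) dx evaluates to 65.4146.
½[f(7) + f(30)] = ½[1.94591 + 3.40120] = 2.67355.
Running total after boundary: 68.0881.
Order-1 term: 1/12 · (0.0333333 − 0.142857) = -0.00912698.
After k=1: 68.0790.
Order-2 term: −1/720 · (7.40741e-05 − 0.00583090) = 7.99560e-06.
After k=2: 68.0790.
Order-3 term: 1/30240 · (9.87654e-07 − 0.00142798) = -4.71888e-08.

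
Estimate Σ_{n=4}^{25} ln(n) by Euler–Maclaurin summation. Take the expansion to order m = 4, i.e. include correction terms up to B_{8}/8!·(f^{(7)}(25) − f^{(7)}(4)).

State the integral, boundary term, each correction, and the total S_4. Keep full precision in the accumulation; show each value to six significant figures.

Integral: ∫_4^25 ln(x) dx = 53.9267.
Boundary: ½(f(4) + f(25)) = ½(1.38629 + 3.21888) = 2.30259.
Integral + boundary = 56.2293.
Correction k=1: B_{2}/2! · (f^{(1)}(25) − f^{(1)}(4)) = 1/12 · (0.0400000 − 0.250000) = -0.0175000.
After k=1: 56.2118.
Correction k=2: B_{4}/4! · (f^{(3)}(25) − f^{(3)}(4)) = −1/720 · (0.000128000 − 0.0312500) = 4.32250e-05.
After k=2: 56.2118.
Correction k=3: B_{6}/6! · (f^{(5)}(25) − f^{(5)}(4)) = 1/30240 · (2.45760e-06 − 0.0234375) = -7.74968e-07.
After k=3: 56.2118.
Correction k=4: B_{8}/8! · (f^{(7)}(25) − f^{(7)}(4)) = −1/1209600 · (1.17965e-07 − 0.0439453) = 3.63304e-08.

S_4 ≈ 56.2118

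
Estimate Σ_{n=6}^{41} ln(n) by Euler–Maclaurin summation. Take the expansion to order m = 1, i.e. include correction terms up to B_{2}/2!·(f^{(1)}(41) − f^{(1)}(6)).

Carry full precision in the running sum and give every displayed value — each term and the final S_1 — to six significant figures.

The integral term ∫_6^41 ln(x) dx = 106.506.
Boundary: ½(f(6) + f(41)) = ½(1.79176 + 3.71357) = 2.75267.
Integral + boundary = 109.259.
Correction k=1: B_{2}/2! · (f^{(1)}(41) − f^{(1)}(6)) = 1/12 · (0.0243902 − 0.166667) = -0.0118564.

S_1 ≈ 109.247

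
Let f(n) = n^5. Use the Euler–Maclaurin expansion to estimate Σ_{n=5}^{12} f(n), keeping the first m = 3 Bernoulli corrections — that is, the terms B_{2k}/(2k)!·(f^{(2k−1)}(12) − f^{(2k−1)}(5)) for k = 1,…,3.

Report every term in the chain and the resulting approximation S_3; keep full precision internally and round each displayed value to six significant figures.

∫_5^12 x^5 dx evaluates to 495060.
Endpoint term: (f(5) + f(12))/2 = (3125.00 + 248832)/2 = 125978.
Integral + boundary = 621038.
Order-1 term: 1/12 · (103680 − 3125.00) = 8379.58.
Running total after k=1: 629418.
Order-2 term: −1/720 · (8640.00 − 1500.00) = -9.91667.
Running total after k=2: 629408.
Order-3 term: 1/30240 · (120.000 − 120.000) = 0.00000.

S_3 ≈ 629408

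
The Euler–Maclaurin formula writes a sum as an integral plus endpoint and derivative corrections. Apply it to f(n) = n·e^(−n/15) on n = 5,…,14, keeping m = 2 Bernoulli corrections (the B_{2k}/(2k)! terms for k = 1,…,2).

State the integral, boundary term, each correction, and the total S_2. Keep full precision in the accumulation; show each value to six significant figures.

S_2 ≈ 48.4061

Integral: ∫_5^14 x·e^(−x/15) dx = 43.8997.
Boundary: ½(f(5) + f(14)) = ½(3.58266 + 5.50537) = 4.54401.
Integral + boundary = 48.4437.
k=1: B_{2}/(2)! × [f^{(1)}(14) − f^{(1)}(5)] = 1/12 × (0.0262160 − 0.477688) = -0.0376226.
After k=1: 48.4061.
k=2: B_{4}/(4)! × [f^{(3)}(14) − f^{(3)}(5)] = −1/720 × (0.00361199 − 0.00849222) = 6.77810e-06.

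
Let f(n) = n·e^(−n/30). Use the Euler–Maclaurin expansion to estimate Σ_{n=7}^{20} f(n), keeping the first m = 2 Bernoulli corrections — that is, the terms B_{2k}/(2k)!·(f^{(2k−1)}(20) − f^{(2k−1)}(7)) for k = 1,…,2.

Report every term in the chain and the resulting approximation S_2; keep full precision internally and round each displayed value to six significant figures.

S_2 ≈ 116.741

∫_7^20 x·e^(−x/30) dx evaluates to 108.872.
Endpoint term: (f(7) + f(20))/2 = (5.54323 + 10.2683)/2 = 7.90578.
Running total after boundary: 116.778.
Order-1 term: 1/12 · (0.171139 − 0.607115) = -0.0363314.
After k=1: 116.741.
Order-2 term: −1/720 · (0.00133108 − 0.00243433) = 1.53229e-06.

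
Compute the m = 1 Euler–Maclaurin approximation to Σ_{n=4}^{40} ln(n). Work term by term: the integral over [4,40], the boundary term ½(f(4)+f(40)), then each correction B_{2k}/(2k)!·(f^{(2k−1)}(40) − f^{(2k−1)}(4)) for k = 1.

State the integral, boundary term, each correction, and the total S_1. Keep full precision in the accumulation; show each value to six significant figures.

S_1 ≈ 108.529

∫_4^40 ln(x) dx evaluates to 106.010.
Boundary: ½(f(4) + f(40)) = ½(1.38629 + 3.68888) = 2.53759.
Running total after boundary: 108.548.
k=1: B_{2}/(2)! × [f^{(1)}(40) − f^{(1)}(4)] = 1/12 × (0.0250000 − 0.250000) = -0.0187500.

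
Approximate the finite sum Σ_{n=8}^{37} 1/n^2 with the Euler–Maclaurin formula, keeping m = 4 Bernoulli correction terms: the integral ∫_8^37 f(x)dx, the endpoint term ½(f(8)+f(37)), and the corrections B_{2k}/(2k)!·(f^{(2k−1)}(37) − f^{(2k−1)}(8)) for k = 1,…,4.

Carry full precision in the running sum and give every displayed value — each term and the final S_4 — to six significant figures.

The integral term ∫_8^37 1/x^2 dx = 0.0979730.
Endpoint term: (f(8) + f(37))/2 = (0.0156250 + 0.000730460)/2 = 0.00817773.
So far: 0.106151.
Order-1 term: 1/12 · (-3.94843e-05 − (-0.00390625)) = 0.000322230.
Partial sum through k=1: 0.106473.
Order-2 term: −1/720 · (-3.46101e-07 − (-0.000732422)) = -1.01677e-06.
Partial sum through k=2: 0.106472.
Order-3 term: 1/30240 · (-7.58439e-09 − (-0.000343323)) = 1.13530e-08.
Partial sum through k=3: 0.106472.
Order-4 term: −1/1209600 · (-3.10245e-10 − (-0.000300407)) = -2.48352e-10.

S_4 ≈ 0.106472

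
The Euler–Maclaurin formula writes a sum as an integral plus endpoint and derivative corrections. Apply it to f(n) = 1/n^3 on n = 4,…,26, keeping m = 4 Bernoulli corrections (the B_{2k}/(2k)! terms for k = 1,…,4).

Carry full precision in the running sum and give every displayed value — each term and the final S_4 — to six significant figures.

∫_4^26 1/x^3 dx evaluates to 0.0305104.
Boundary: ½(f(4) + f(26)) = ½(0.0156250 + 5.68958e-05) = 0.00784095.
So far: 0.0383513.
k=1: B_{2}/(2)! × [f^{(1)}(26) − f^{(1)}(4)] = 1/12 × (-6.56490e-06 − (-0.0117188)) = 0.000976015.
After k=1: 0.0393273.
k=2: B_{4}/(4)! × [f^{(3)}(26) − f^{(3)}(4)] = −1/720 × (-1.94228e-07 − (-0.0146484)) = -2.03448e-05.
After k=2: 0.0393070.
k=3: B_{6}/(6)! × [f^{(5)}(26) − f^{(5)}(4)] = 1/30240 × (-1.20674e-08 − (-0.0384521)) = 1.27157e-06.
After k=3: 0.0393082.
k=4: B_{8}/(8)! × [f^{(7)}(26) − f^{(7)}(4)] = −1/1209600 × (-1.28529e-09 − (-0.173035)) = -1.43051e-07.

S_4 ≈ 0.0393081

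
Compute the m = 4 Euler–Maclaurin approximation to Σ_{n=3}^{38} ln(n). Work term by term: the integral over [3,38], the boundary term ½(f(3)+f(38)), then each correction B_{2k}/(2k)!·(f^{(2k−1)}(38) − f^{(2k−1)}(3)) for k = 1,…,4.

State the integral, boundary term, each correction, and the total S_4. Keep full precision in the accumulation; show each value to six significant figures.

S_4 ≈ 102.275

Integral: ∫_3^38 ln(x) dx = 99.9324.
½[f(3) + f(38)] = ½[1.09861 + 3.63759] = 2.36810.
Running total after boundary: 102.301.
k=1: B_{2}/(2)! × [f^{(1)}(38) − f^{(1)}(3)] = 1/12 × (0.0263158 − 0.333333) = -0.0255848.
Partial sum through k=1: 102.275.
k=2: B_{4}/(4)! × [f^{(3)}(38) − f^{(3)}(3)] = −1/720 × (3.64485e-05 − 0.0740741) = 0.000102830.
Partial sum through k=2: 102.275.
k=3: B_{6}/(6)! × [f^{(5)}(38) − f^{(5)}(3)] = 1/30240 × (3.02896e-07 − 0.0987654) = -3.26604e-06.
Partial sum through k=3: 102.275.
k=4: B_{8}/(8)! × [f^{(7)}(38) − f^{(7)}(3)] = −1/1209600 × (6.29285e-09 − 0.329218) = 2.72171e-07.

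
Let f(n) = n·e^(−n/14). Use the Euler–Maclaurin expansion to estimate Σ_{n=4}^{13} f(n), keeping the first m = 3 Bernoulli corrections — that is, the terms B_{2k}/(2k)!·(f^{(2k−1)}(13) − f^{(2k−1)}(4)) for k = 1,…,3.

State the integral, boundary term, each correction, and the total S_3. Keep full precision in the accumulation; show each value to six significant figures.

S_3 ≈ 44.0466

Integral: ∫_4^13 x·e^(−x/14) dx = 40.0178.
Boundary: ½(f(4) + f(13)) = ½(3.00591 + 5.13653) = 4.07122.
So far: 44.0890.
k=1: B_{2}/(2)! × [f^{(1)}(13) − f^{(1)}(4)] = 1/12 × (0.0282227 − 0.536769) = -0.0423789.
Running total after k=1: 44.0466.
k=2: B_{4}/(4)! × [f^{(3)}(13) − f^{(3)}(4)] = −1/720 × (0.00417581 − 0.0104068) = 8.65409e-06.
Running total after k=2: 44.0466.
k=3: B_{6}/(6)! × [f^{(5)}(13) − f^{(5)}(4)] = 1/30240 × (4.18756e-05 − 9.22188e-05) = -1.66479e-09.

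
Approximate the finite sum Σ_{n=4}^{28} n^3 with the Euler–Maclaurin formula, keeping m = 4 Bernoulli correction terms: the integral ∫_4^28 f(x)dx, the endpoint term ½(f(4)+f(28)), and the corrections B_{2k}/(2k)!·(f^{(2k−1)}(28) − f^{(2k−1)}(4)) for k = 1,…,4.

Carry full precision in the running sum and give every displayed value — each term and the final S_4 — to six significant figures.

S_4 ≈ 164800

The integral term ∫_4^28 x^3 dx = 153600.
Endpoint term: (f(4) + f(28))/2 = (64.0000 + 21952.0)/2 = 11008.0.
Integral + boundary = 164608.
Order-1 term: 1/12 · (2352.00 − 48.0000) = 192.000.
After k=1: 164800.
Order-2 term: −1/720 · (6.00000 − 6.00000) = 0.00000.
After k=2: 164800.
Order-3 term: 1/30240 · (0.00000 − 0.00000) = 0.00000.
After k=3: 164800.
Order-4 term: −1/1209600 · (0.00000 − 0.00000) = 0.00000.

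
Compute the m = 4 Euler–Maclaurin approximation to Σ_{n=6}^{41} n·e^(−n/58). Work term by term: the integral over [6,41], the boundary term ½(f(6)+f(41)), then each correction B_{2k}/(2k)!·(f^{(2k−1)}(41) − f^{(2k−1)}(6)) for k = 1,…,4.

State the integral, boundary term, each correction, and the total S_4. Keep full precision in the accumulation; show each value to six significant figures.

S_4 ≈ 528.159

Integral: ∫_6^41 x·e^(−x/58) dx = 515.399.
Boundary: ½(f(6) + f(41)) = ½(5.41034 + 20.2201) = 12.8152.
So far: 528.214.
k=1: B_{2}/(2)! × [f^{(1)}(41) − f^{(1)}(6)] = 1/12 × (0.144551 − 0.808441) = -0.0553242.
Running total after k=1: 528.159.
k=2: B_{4}/(4)! × [f^{(3)}(41) − f^{(3)}(6)] = −1/720 × (0.000336176 − 0.000776423) = 6.11454e-07.
Running total after k=2: 528.159.
k=3: B_{6}/(6)! × [f^{(5)}(41) − f^{(5)}(6)] = 1/30240 × (1.87093e-07 − 3.90168e-07) = -6.71543e-12.
Running total after k=3: 528.159.
k=4: B_{8}/(8)! × [f^{(7)}(41) − f^{(7)}(6)] = −1/1209600 × (8.15259e-11 − 1.63357e-10) = 6.76511e-17.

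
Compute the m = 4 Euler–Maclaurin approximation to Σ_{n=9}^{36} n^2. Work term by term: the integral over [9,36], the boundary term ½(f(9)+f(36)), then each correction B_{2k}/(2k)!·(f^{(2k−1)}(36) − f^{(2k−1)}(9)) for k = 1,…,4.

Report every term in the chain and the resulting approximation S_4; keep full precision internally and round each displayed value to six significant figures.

Integral: ∫_9^36 x^2 dx = 15309.0.
½[f(9) + f(36)] = ½[81.0000 + 1296.00] = 688.500.
Running total after boundary: 15997.5.
Order-1 term: 1/12 · (72.0000 − 18.0000) = 4.50000.
Partial sum through k=1: 16002.0.
Order-2 term: −1/720 · (0.00000 − 0.00000) = 0.00000.
Partial sum through k=2: 16002.0.
Order-3 term: 1/30240 · (0.00000 − 0.00000) = 0.00000.
Partial sum through k=3: 16002.0.
Order-4 term: −1/1209600 · (0.00000 − 0.00000) = 0.00000.

S_4 ≈ 16002.0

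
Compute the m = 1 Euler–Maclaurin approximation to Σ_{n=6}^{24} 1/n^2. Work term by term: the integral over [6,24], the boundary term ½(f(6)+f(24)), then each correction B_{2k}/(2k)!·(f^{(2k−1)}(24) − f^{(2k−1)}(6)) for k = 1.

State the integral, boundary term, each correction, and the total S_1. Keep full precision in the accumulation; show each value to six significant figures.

S_1 ≈ 0.140516

∫_6^24 1/x^2 dx evaluates to 0.125000.
Boundary: ½(f(6) + f(24)) = ½(0.0277778 + 0.00173611) = 0.0147569.
So far: 0.139757.
Order-1 term: 1/12 · (-0.000144676 − (-0.00925926)) = 0.000759549.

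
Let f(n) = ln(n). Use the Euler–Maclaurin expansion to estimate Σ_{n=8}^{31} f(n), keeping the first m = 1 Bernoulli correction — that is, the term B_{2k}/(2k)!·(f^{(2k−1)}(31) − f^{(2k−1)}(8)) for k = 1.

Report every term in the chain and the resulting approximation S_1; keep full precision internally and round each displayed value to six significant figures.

The integral term ∫_8^31 ln(x) dx = 66.8181.
½[f(8) + f(31)] = ½[2.07944 + 3.43399] = 2.75671.
Integral + boundary = 69.5748.
Correction k=1: B_{2}/2! · (f^{(1)}(31) − f^{(1)}(8)) = 1/12 · (0.0322581 − 0.125000) = -0.00772849.

S_1 ≈ 69.5671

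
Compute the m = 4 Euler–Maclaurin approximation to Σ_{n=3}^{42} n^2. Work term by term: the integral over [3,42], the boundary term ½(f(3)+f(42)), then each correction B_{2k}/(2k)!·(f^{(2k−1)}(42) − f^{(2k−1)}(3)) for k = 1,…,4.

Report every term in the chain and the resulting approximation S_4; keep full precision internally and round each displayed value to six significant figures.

∫_3^42 x^2 dx evaluates to 24687.0.
½[f(3) + f(42)] = ½[9.00000 + 1764.00] = 886.500.
Running total after boundary: 25573.5.
Correction k=1: B_{2}/2! · (f^{(1)}(42) − f^{(1)}(3)) = 1/12 · (84.0000 − 6.00000) = 6.50000.
Running total after k=1: 25580.0.
Correction k=2: B_{4}/4! · (f^{(3)}(42) − f^{(3)}(3)) = −1/720 · (0.00000 − 0.00000) = 0.00000.
Running total after k=2: 25580.0.
Correction k=3: B_{6}/6! · (f^{(5)}(42) − f^{(5)}(3)) = 1/30240 · (0.00000 − 0.00000) = 0.00000.
Running total after k=3: 25580.0.
Correction k=4: B_{8}/8! · (f^{(7)}(42) − f^{(7)}(3)) = −1/1209600 · (0.00000 − 0.00000) = 0.00000.

S_4 ≈ 25580.0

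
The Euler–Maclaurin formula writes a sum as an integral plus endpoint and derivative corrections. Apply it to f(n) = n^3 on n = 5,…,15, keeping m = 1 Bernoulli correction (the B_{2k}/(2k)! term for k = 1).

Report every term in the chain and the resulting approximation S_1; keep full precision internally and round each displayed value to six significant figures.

S_1 ≈ 14300.0

∫_5^15 x^3 dx evaluates to 12500.0.
Endpoint term: (f(5) + f(15))/2 = (125.000 + 3375.00)/2 = 1750.00.
Running total after boundary: 14250.0.
Correction k=1: B_{2}/2! · (f^{(1)}(15) − f^{(1)}(5)) = 1/12 · (675.000 − 75.0000) = 50.0000.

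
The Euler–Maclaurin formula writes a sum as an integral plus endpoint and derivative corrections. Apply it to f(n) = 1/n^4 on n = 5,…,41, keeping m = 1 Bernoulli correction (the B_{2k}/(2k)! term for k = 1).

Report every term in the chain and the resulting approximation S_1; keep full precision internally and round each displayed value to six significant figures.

S_1 ≈ 0.00356867

Integral: ∫_5^41 1/x^4 dx = 0.00266183.
½[f(5) + f(41)] = ½[0.00160000 + 3.53887e-07] = 0.000800177.
So far: 0.00346201.
Correction k=1: B_{2}/2! · (f^{(1)}(41) − f^{(1)}(5)) = 1/12 · (-3.45256e-08 − (-0.00128000)) = 0.000106664.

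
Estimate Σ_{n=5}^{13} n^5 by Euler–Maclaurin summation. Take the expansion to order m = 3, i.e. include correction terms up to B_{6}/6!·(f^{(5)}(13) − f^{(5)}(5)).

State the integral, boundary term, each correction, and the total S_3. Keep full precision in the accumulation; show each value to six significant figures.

Integral: ∫_5^13 x^5 dx = 801864.
Endpoint term: (f(5) + f(13))/2 = (3125.00 + 371293)/2 = 187209.
Running total after boundary: 989073.
Order-1 term: 1/12 · (142805 − 3125.00) = 11640.0.
Partial sum through k=1: 1.00071e+06.
Order-2 term: −1/720 · (10140.0 − 1500.00) = -12.0000.
Partial sum through k=2: 1.00070e+06.
Order-3 term: 1/30240 · (120.000 − 120.000) = 0.00000.

S_3 ≈ 1.00070e+06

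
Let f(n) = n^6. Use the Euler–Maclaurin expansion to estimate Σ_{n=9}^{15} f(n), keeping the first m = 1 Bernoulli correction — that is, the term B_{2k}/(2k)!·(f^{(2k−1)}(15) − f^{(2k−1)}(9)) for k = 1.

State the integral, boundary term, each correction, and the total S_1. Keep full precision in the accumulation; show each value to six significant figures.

The integral term ∫_9^15 x^6 dx = 2.37252e+07.
Boundary: ½(f(9) + f(15)) = ½(531441 + 1.13906e+07) = 5.96103e+06.
Integral + boundary = 2.96862e+07.
k=1: B_{2}/(2)! × [f^{(1)}(15) − f^{(1)}(9)] = 1/12 × (4.55625e+06 − 354294) = 350163.

S_1 ≈ 3.00364e+07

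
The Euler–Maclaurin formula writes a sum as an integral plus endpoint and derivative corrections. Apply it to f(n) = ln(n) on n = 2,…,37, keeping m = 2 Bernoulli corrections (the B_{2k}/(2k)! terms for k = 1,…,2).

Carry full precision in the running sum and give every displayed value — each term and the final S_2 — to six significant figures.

S_2 ≈ 99.3306

Integral: ∫_2^37 ln(x) dx = 97.2177.
Boundary: ½(f(2) + f(37)) = ½(0.693147 + 3.61092) = 2.15203.
Running total after boundary: 99.3697.
Order-1 term: 1/12 · (0.0270270 − 0.500000) = -0.0394144.
Partial sum through k=1: 99.3303.
Order-2 term: −1/720 · (3.94843e-05 − 0.250000) = 0.000347167.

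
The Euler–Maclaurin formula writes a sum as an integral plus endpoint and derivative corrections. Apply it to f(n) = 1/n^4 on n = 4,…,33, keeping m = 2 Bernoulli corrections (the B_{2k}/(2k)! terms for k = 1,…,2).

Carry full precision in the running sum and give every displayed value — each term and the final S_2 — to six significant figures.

Integral: ∫_4^33 1/x^4 dx = 0.00519906.
½[f(4) + f(33)] = ½[0.00390625 + 8.43226e-07] = 0.00195355.
So far: 0.00715260.
Correction k=1: B_{2}/2! · (f^{(1)}(33) − f^{(1)}(4)) = 1/12 · (-1.02209e-07 − (-0.00390625)) = 0.000325512.
Partial sum through k=1: 0.00747812.
Correction k=2: B_{4}/4! · (f^{(3)}(33) − f^{(3)}(4)) = −1/720 · (-2.81568e-09 − (-0.00732422)) = -1.01725e-05.

S_2 ≈ 0.00746794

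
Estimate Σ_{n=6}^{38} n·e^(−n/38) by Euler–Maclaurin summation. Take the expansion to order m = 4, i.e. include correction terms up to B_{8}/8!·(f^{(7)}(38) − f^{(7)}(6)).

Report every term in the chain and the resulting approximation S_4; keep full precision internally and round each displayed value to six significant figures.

S_4 ≈ 374.843

The integral term ∫_6^38 x·e^(−x/38) dx = 365.351.
Boundary: ½(f(6) + f(38)) = ½(5.12364 + 13.9794) = 9.55153.
Integral + boundary = 374.903.
k=1: B_{2}/(2)! × [f^{(1)}(38) − f^{(1)}(6)] = 1/12 × (0.00000 − 0.719107) = -0.0599256.
Partial sum through k=1: 374.843.
k=2: B_{4}/(4)! × [f^{(3)}(38) − f^{(3)}(6)] = −1/720 × (0.000509528 − 0.00168074) = 1.62668e-06.
Partial sum through k=2: 374.843.
k=3: B_{6}/(6)! × [f^{(5)}(38) − f^{(5)}(6)] = 1/30240 × (7.05718e-07 − 1.98302e-06) = -4.22388e-11.
Partial sum through k=3: 374.843.
k=4: B_{8}/(8)! × [f^{(7)}(38) − f^{(7)}(6)] = −1/1209600 × (7.33086e-10 − 1.94051e-09) = 9.98199e-16.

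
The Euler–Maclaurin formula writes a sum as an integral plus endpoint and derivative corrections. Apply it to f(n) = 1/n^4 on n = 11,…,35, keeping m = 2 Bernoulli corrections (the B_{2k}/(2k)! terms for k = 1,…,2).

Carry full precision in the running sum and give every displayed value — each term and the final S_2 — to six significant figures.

S_2 ≈ 0.000279202

The integral term ∫_11^35 1/x^4 dx = 0.000242664.
Boundary: ½(f(11) + f(35)) = ½(6.83013e-05 + 6.66389e-07) = 3.44839e-05.
Running total after boundary: 0.000277148.
k=1: B_{2}/(2)! × [f^{(1)}(35) − f^{(1)}(11)] = 1/12 × (-7.61587e-08 − (-2.48369e-05)) = 2.06339e-06.
Running total after k=1: 0.000279211.
k=2: B_{4}/(4)! × [f^{(3)}(35) − f^{(3)}(11)] = −1/720 × (-1.86511e-09 − (-6.15790e-06)) = -8.55004e-09.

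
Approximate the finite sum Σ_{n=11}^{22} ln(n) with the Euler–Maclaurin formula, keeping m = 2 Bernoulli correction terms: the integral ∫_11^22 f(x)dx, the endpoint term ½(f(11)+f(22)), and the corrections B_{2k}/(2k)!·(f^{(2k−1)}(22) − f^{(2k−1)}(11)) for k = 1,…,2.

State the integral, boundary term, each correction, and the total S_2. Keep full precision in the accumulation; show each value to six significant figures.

∫_11^22 ln(x) dx evaluates to 30.6261.
Boundary: ½(f(11) + f(22)) = ½(2.39790 + 3.09104) = 2.74447.
Integral + boundary = 33.3706.
k=1: B_{2}/(2)! × [f^{(1)}(22) − f^{(1)}(11)] = 1/12 × (0.0454545 − 0.0909091) = -0.00378788.
Partial sum through k=1: 33.3668.
k=2: B_{4}/(4)! × [f^{(3)}(22) − f^{(3)}(11)] = −1/720 × (0.000187829 − 0.00150263) = 1.82611e-06.

S_2 ≈ 33.3668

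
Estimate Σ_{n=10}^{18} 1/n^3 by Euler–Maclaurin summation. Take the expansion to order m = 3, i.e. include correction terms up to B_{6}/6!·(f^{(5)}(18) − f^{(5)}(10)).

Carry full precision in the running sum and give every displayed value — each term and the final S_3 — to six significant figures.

S_3 ≈ 0.00406506

∫_10^18 1/x^3 dx evaluates to 0.00345679.
½[f(10) + f(18)] = ½[0.00100000 + 0.000171468] = 0.000585734.
Integral + boundary = 0.00404252.
Correction k=1: B_{2}/2! · (f^{(1)}(18) − f^{(1)}(10)) = 1/12 · (-2.85780e-05 − (-0.000300000)) = 2.26185e-05.
Partial sum through k=1: 0.00406514.
Correction k=2: B_{4}/4! · (f^{(3)}(18) − f^{(3)}(10)) = −1/720 · (-1.76407e-06 − (-6.00000e-05)) = -8.08832e-08.
Partial sum through k=2: 0.00406506.
Correction k=3: B_{6}/6! · (f^{(5)}(18) − f^{(5)}(10)) = 1/30240 · (-2.28676e-07 − (-2.52000e-05)) = 8.25771e-10.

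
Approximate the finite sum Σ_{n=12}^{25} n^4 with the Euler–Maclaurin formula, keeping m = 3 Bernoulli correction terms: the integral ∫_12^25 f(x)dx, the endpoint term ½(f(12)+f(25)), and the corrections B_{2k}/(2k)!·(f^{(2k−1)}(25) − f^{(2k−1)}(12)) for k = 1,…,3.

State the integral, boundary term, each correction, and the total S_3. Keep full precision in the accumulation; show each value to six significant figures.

S_3 ≈ 2.11367e+06

Integral: ∫_12^25 x^4 dx = 1.90336e+06.
Boundary: ½(f(12) + f(25)) = ½(20736.0 + 390625) = 205680.
Running total after boundary: 2.10904e+06.
Correction k=1: B_{2}/2! · (f^{(1)}(25) − f^{(1)}(12)) = 1/12 · (62500.0 − 6912.00) = 4632.33.
Running total after k=1: 2.11367e+06.
Correction k=2: B_{4}/4! · (f^{(3)}(25) − f^{(3)}(12)) = −1/720 · (600.000 − 288.000) = -0.433333.
Running total after k=2: 2.11367e+06.
Correction k=3: B_{6}/6! · (f^{(5)}(25) − f^{(5)}(12)) = 1/30240 · (0.00000 − 0.00000) = 0.00000.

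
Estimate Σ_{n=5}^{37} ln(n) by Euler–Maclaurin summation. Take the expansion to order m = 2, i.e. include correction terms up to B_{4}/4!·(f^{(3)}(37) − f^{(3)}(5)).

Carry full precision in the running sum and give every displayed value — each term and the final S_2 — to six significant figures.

Integral: ∫_5^37 ln(x) dx = 93.5568.
Endpoint term: (f(5) + f(37))/2 = (1.60944 + 3.61092)/2 = 2.61018.
Running total after boundary: 96.1670.
Order-1 term: 1/12 · (0.0270270 − 0.200000) = -0.0144144.
After k=1: 96.1525.
Order-2 term: −1/720 · (3.94843e-05 − 0.0160000) = 2.21674e-05.

S_2 ≈ 96.1526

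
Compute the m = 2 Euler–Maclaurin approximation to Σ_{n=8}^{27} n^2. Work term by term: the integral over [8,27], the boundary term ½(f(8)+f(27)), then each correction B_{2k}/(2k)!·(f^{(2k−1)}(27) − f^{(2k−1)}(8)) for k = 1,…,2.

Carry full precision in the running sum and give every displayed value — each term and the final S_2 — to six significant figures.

The integral term ∫_8^27 x^2 dx = 6390.33.
½[f(8) + f(27)] = ½[64.0000 + 729.000] = 396.500.
Integral + boundary = 6786.83.
Correction k=1: B_{2}/2! · (f^{(1)}(27) − f^{(1)}(8)) = 1/12 · (54.0000 − 16.0000) = 3.16667.
Partial sum through k=1: 6790.00.
Correction k=2: B_{4}/4! · (f^{(3)}(27) − f^{(3)}(8)) = −1/720 · (0.00000 − 0.00000) = 0.00000.

S_2 ≈ 6790.00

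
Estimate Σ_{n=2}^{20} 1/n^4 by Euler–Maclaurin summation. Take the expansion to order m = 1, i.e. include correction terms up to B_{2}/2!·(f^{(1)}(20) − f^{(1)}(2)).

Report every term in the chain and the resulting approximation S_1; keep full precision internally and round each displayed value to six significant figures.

S_1 ≈ 0.0832947

Integral: ∫_2^20 1/x^4 dx = 0.0416250.
½[f(2) + f(20)] = ½[0.0625000 + 6.25000e-06] = 0.0312531.
Running total after boundary: 0.0728781.
Order-1 term: 1/12 · (-1.25000e-06 − (-0.125000)) = 0.0104166.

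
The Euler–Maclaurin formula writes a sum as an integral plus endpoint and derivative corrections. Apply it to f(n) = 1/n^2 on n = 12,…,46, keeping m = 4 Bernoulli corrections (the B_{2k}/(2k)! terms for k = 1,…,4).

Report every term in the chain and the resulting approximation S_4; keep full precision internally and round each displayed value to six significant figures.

S_4 ≈ 0.0653973

The integral term ∫_12^46 1/x^2 dx = 0.0615942.
Endpoint term: (f(12) + f(46))/2 = (0.00694444 + 0.000472590)/2 = 0.00370852.
Running total after boundary: 0.0653027.
Correction k=1: B_{2}/2! · (f^{(1)}(46) − f^{(1)}(12)) = 1/12 · (-2.05474e-05 − (-0.00115741)) = 9.47383e-05.
Running total after k=1: 0.0653975.
Correction k=2: B_{4}/4! · (f^{(3)}(46) − f^{(3)}(12)) = −1/720 · (-1.16526e-07 − (-9.64506e-05)) = -1.33797e-07.
Running total after k=2: 0.0653973.
Correction k=3: B_{6}/6! · (f^{(5)}(46) − f^{(5)}(12)) = 1/30240 · (-1.65207e-09 − (-2.00939e-05)) = 6.64425e-10.
Running total after k=3: 0.0653973.
Correction k=4: B_{8}/8! · (f^{(7)}(46) − f^{(7)}(12)) = −1/1209600 · (-4.37220e-11 − (-7.81429e-06)) = -6.46019e-12.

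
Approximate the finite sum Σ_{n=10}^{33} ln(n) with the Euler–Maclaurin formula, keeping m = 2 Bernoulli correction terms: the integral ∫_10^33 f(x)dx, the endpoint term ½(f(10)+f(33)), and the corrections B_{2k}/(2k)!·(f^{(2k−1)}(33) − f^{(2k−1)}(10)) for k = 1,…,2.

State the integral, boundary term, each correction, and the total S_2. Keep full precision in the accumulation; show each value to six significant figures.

S_2 ≈ 72.2526

The integral term ∫_10^33 ln(x) dx = 69.3589.
½[f(10) + f(33)] = ½[2.30259 + 3.49651] = 2.89955.
Running total after boundary: 72.2584.
Order-1 term: 1/12 · (0.0303030 − 0.100000) = -0.00580808.
After k=1: 72.2526.
Order-2 term: −1/720 · (5.56529e-05 − 0.00200000) = 2.70048e-06.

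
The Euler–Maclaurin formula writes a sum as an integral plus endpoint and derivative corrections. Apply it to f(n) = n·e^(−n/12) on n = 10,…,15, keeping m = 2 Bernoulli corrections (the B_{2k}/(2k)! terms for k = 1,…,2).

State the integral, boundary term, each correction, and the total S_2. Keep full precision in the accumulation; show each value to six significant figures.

Integral: ∫_10^15 x·e^(−x/12) dx = 21.9064.
½[f(10) + f(15)] = ½[4.34598 + 4.29757] = 4.32178.
Integral + boundary = 26.2281.
k=1: B_{2}/(2)! × [f^{(1)}(15) − f^{(1)}(10)] = 1/12 × (-0.0716262 − 0.0724330) = -0.0120049.
Partial sum through k=1: 26.2161.
k=2: B_{4}/(4)! × [f^{(3)}(15) − f^{(3)}(10)] = −1/720 × (0.00348183 − 0.00653909) = 4.24620e-06.

S_2 ≈ 26.2161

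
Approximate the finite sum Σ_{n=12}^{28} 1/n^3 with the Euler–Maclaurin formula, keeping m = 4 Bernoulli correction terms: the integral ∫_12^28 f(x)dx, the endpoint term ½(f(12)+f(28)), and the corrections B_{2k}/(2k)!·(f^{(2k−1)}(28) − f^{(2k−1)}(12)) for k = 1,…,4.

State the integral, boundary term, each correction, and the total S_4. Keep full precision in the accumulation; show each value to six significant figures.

Integral: ∫_12^28 1/x^3 dx = 0.00283447.
Endpoint term: (f(12) + f(28))/2 = (0.000578704 + 4.55539e-05)/2 = 0.000312129.
Running total after boundary: 0.00314660.
k=1: B_{2}/(2)! × [f^{(1)}(28) − f^{(1)}(12)] = 1/12 × (-4.88078e-06 − (-0.000144676)) = 1.16496e-05.
After k=1: 0.00315825.
k=2: B_{4}/(4)! × [f^{(3)}(28) − f^{(3)}(12)] = −1/720 × (-1.24510e-07 − (-2.00939e-05)) = -2.77352e-08.
After k=2: 0.00315822.
k=3: B_{6}/(6)! × [f^{(5)}(28) − f^{(5)}(12)] = 1/30240 × (-6.67016e-09 − (-5.86071e-06)) = 1.93586e-10.
After k=3: 0.00315822.
k=4: B_{8}/(8)! × [f^{(7)}(28) − f^{(7)}(12)] = −1/1209600 × (-6.12566e-10 − (-2.93036e-06)) = -2.42208e-12.

S_4 ≈ 0.00315822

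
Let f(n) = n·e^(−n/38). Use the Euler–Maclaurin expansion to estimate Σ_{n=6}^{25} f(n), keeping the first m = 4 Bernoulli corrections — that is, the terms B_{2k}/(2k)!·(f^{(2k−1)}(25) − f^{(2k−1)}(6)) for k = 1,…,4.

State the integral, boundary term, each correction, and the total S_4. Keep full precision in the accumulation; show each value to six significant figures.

S_4 ≈ 196.828

∫_6^25 x·e^(−x/38) dx evaluates to 187.837.
Boundary: ½(f(6) + f(25)) = ½(5.12364 + 12.9485) = 9.03608.
So far: 196.873.
k=1: B_{2}/(2)! × [f^{(1)}(25) − f^{(1)}(6)] = 1/12 × (0.177190 − 0.719107) = -0.0451597.
After k=1: 196.828.
k=2: B_{4}/(4)! × [f^{(3)}(25) − f^{(3)}(6)] = −1/720 × (0.000840077 − 0.00168074) = 1.16759e-06.
After k=2: 196.828.
k=3: B_{6}/(6)! × [f^{(5)}(25) − f^{(5)}(6)] = 1/30240 × (1.07856e-06 − 1.98302e-06) = -2.99093e-11.
After k=3: 196.828.
k=4: B_{8}/(8)! × [f^{(7)}(25) − f^{(7)}(6)] = −1/1209600 × (1.09097e-09 − 1.94051e-09) = 7.02331e-16.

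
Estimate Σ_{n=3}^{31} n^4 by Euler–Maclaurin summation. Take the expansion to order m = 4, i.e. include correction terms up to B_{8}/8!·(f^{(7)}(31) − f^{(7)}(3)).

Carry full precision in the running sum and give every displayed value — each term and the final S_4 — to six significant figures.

S_4 ≈ 6.19750e+06

∫_3^31 x^4 dx evaluates to 5.72578e+06.
Endpoint term: (f(3) + f(31))/2 = (81.0000 + 923521)/2 = 461801.
Running total after boundary: 6.18758e+06.
Correction k=1: B_{2}/2! · (f^{(1)}(31) − f^{(1)}(3)) = 1/12 · (119164 − 108.000) = 9921.33.
Partial sum through k=1: 6.19750e+06.
Correction k=2: B_{4}/4! · (f^{(3)}(31) − f^{(3)}(3)) = −1/720 · (744.000 − 72.0000) = -0.933333.
Partial sum through k=2: 6.19750e+06.
Correction k=3: B_{6}/6! · (f^{(5)}(31) − f^{(5)}(3)) = 1/30240 · (0.00000 − 0.00000) = 0.00000.
Partial sum through k=3: 6.19750e+06.
Correction k=4: B_{8}/8! · (f^{(7)}(31) − f^{(7)}(3)) = −1/1209600 · (0.00000 − 0.00000) = 0.00000.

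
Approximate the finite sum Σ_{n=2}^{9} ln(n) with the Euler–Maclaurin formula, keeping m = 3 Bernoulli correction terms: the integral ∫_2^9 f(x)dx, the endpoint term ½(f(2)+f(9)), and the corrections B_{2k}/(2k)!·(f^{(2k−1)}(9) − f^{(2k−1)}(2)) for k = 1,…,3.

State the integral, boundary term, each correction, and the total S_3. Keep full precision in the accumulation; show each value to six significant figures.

S_3 ≈ 12.8018

∫_2^9 ln(x) dx evaluates to 11.3887.
Endpoint term: (f(2) + f(9))/2 = (0.693147 + 2.19722)/2 = 1.44519.
Running total after boundary: 12.8339.
Order-1 term: 1/12 · (0.111111 − 0.500000) = -0.0324074.
Running total after k=1: 12.8015.
Order-2 term: −1/720 · (0.00274348 − 0.250000) = 0.000343412.
Running total after k=2: 12.8018.
Order-3 term: 1/30240 · (0.000406442 − 0.750000) = -2.47881e-05.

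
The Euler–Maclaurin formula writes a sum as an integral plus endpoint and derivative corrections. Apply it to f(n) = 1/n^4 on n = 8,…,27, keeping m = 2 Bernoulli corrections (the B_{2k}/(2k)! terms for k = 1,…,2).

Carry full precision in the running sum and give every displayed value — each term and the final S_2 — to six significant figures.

S_2 ≈ 0.000767188

Integral: ∫_8^27 1/x^4 dx = 0.000634107.
½[f(8) + f(27)] = ½[0.000244141 + 1.88168e-06] = 0.000123011.
Running total after boundary: 0.000757118.
Order-1 term: 1/12 · (-2.78767e-07 − (-0.000122070)) = 1.01493e-05.
Partial sum through k=1: 0.000767267.
Order-2 term: −1/720 · (-1.14719e-08 − (-5.72205e-05)) = -7.94569e-08.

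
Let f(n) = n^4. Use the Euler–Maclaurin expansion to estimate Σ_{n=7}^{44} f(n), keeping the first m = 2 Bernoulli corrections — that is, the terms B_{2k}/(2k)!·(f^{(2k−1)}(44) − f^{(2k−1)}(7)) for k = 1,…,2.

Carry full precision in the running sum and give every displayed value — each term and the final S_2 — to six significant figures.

The integral term ∫_7^44 x^4 dx = 3.29799e+07.
Endpoint term: (f(7) + f(44))/2 = (2401.00 + 3.74810e+06)/2 = 1.87525e+06.
Integral + boundary = 3.48551e+07.
k=1: B_{2}/(2)! × [f^{(1)}(44) − f^{(1)}(7)] = 1/12 × (340736 − 1372.00) = 28280.3.
Running total after k=1: 3.48834e+07.
k=2: B_{4}/(4)! × [f^{(3)}(44) − f^{(3)}(7)] = −1/720 × (1056.00 − 168.000) = -1.23333.

S_2 ≈ 3.48834e+07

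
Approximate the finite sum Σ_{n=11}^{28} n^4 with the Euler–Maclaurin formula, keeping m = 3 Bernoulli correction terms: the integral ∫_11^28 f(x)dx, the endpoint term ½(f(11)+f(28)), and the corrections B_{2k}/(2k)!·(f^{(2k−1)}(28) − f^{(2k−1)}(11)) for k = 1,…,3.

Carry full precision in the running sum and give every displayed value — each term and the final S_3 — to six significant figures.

∫_11^28 x^4 dx evaluates to 3.40986e+06.
½[f(11) + f(28)] = ½[14641.0 + 614656] = 314648.
Integral + boundary = 3.72451e+06.
Order-1 term: 1/12 · (87808.0 − 5324.00) = 6873.67.
Partial sum through k=1: 3.73139e+06.
Order-2 term: −1/720 · (672.000 − 264.000) = -0.566667.
Partial sum through k=2: 3.73138e+06.
Order-3 term: 1/30240 · (0.00000 − 0.00000) = 0.00000.

S_3 ≈ 3.73138e+06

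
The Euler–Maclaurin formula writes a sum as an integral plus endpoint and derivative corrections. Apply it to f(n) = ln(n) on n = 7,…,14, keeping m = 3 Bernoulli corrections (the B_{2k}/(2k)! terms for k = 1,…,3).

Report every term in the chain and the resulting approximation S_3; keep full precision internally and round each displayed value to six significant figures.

S_3 ≈ 18.6120

∫_7^14 ln(x) dx evaluates to 16.3254.
½[f(7) + f(14)] = ½[1.94591 + 2.63906] = 2.29248.
Integral + boundary = 18.6179.
Correction k=1: B_{2}/2! · (f^{(1)}(14) − f^{(1)}(7)) = 1/12 · (0.0714286 − 0.142857) = -0.00595238.
Running total after k=1: 18.6120.
Correction k=2: B_{4}/4! · (f^{(3)}(14) − f^{(3)}(7)) = −1/720 · (0.000728863 − 0.00583090) = 7.08617e-06.
Running total after k=2: 18.6120.
Correction k=3: B_{6}/6! · (f^{(5)}(14) − f^{(5)}(7)) = 1/30240 · (4.46243e-05 − 0.00142798) = -4.57458e-08.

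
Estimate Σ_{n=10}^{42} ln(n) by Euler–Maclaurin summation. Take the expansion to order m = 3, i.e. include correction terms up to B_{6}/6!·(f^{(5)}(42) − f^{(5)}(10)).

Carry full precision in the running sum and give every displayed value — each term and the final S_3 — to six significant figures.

S_3 ≈ 104.970

The integral term ∫_10^42 ln(x) dx = 101.956.
Boundary: ½(f(10) + f(42)) = ½(2.30259 + 3.73767) = 3.02013.
Running total after boundary: 104.976.
Order-1 term: 1/12 · (0.0238095 − 0.100000) = -0.00634921.
Partial sum through k=1: 104.970.
Order-2 term: −1/720 · (2.69949e-05 − 0.00200000) = 2.74028e-06.
Partial sum through k=2: 104.970.
Order-3 term: 1/30240 · (1.83639e-07 − 0.000240000) = -7.93044e-09.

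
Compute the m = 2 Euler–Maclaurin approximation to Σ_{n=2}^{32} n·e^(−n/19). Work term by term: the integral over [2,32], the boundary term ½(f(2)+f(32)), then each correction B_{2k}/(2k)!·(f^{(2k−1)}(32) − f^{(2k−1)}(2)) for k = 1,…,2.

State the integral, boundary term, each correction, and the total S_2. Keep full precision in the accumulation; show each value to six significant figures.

∫_2^32 x·e^(−x/19) dx evaluates to 179.297.
½[f(2) + f(32)] = ½[1.80018 + 5.93891] = 3.86954.
Running total after boundary: 183.167.
Order-1 term: 1/12 · (-0.126983 − 0.805342) = -0.0776937.
Running total after k=1: 183.089.
Order-2 term: −1/720 · (0.000676450 − 0.00721750) = 9.08479e-06.

S_2 ≈ 183.089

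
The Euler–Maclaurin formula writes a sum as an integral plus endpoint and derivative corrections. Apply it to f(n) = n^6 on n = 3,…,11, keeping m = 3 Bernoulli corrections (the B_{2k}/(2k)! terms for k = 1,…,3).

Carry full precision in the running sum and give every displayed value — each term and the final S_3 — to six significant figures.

S_3 ≈ 3.74990e+06

The integral term ∫_3^11 x^6 dx = 2.78357e+06.
Endpoint term: (f(3) + f(11))/2 = (729.000 + 1.77156e+06)/2 = 886145.
So far: 3.66971e+06.
k=1: B_{2}/(2)! × [f^{(1)}(11) − f^{(1)}(3)] = 1/12 × (966306 − 1458.00) = 80404.0.
Running total after k=1: 3.75012e+06.
k=2: B_{4}/(4)! × [f^{(3)}(11) − f^{(3)}(3)] = −1/720 × (159720 − 3240.00) = -217.333.
Running total after k=2: 3.74990e+06.
k=3: B_{6}/(6)! × [f^{(5)}(11) − f^{(5)}(3)] = 1/30240 × (7920.00 − 2160.00) = 0.190476.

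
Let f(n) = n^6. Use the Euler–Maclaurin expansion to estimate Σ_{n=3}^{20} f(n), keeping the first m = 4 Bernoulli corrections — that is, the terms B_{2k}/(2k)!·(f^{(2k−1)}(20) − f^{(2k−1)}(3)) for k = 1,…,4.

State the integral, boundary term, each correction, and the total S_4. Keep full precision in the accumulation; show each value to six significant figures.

Integral: ∫_3^20 x^6 dx = 1.82857e+08.
Endpoint term: (f(3) + f(20))/2 = (729.000 + 6.40000e+07)/2 = 3.20004e+07.
Integral + boundary = 2.14857e+08.
Correction k=1: B_{2}/2! · (f^{(1)}(20) − f^{(1)}(3)) = 1/12 · (1.92000e+07 − 1458.00) = 1.59988e+06.
Running total after k=1: 2.16457e+08.
Correction k=2: B_{4}/4! · (f^{(3)}(20) − f^{(3)}(3)) = −1/720 · (960000 − 3240.00) = -1328.83.
Running total after k=2: 2.16456e+08.
Correction k=3: B_{6}/6! · (f^{(5)}(20) − f^{(5)}(3)) = 1/30240 · (14400.0 − 2160.00) = 0.404762.
Running total after k=3: 2.16456e+08.
Correction k=4: B_{8}/8! · (f^{(7)}(20) − f^{(7)}(3)) = −1/1209600 · (0.00000 − 0.00000) = 0.00000.

S_4 ≈ 2.16456e+08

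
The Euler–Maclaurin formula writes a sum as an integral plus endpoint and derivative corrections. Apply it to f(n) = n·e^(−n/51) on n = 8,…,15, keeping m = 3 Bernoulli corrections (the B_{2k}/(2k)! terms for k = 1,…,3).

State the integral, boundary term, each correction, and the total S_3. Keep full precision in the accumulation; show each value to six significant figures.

S_3 ≈ 72.8439

The integral term ∫_8^15 x·e^(−x/51) dx = 63.8520.
½[f(8) + f(15)] = ½[6.83857 + 11.1778] = 9.00820.
Integral + boundary = 72.8602.
Correction k=1: B_{2}/2! · (f^{(1)}(15) − f^{(1)}(8)) = 1/12 · (0.526016 − 0.720732) = -0.0162263.
After k=1: 72.8439.
Correction k=2: B_{4}/4! · (f^{(3)}(15) − f^{(3)}(8)) = −1/720 · (0.000775238 − 0.000934400) = 2.21059e-07.
After k=2: 72.8439.
Correction k=3: B_{6}/6! · (f^{(5)}(15) − f^{(5)}(8)) = 1/30240 · (5.18354e-07 − 6.11958e-07) = -3.09535e-12.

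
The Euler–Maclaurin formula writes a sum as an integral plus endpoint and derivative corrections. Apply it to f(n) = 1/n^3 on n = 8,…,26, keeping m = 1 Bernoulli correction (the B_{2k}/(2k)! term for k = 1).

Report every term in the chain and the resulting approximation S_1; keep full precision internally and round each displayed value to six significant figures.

Integral: ∫_8^26 1/x^3 dx = 0.00707286.
Boundary: ½(f(8) + f(26)) = ½(0.00195312 + 5.68958e-05) = 0.00100501.
Running total after boundary: 0.00807787.
k=1: B_{2}/(2)! × [f^{(1)}(26) − f^{(1)}(8)] = 1/12 × (-6.56490e-06 − (-0.000732422)) = 6.04881e-05.

S_1 ≈ 0.00813835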